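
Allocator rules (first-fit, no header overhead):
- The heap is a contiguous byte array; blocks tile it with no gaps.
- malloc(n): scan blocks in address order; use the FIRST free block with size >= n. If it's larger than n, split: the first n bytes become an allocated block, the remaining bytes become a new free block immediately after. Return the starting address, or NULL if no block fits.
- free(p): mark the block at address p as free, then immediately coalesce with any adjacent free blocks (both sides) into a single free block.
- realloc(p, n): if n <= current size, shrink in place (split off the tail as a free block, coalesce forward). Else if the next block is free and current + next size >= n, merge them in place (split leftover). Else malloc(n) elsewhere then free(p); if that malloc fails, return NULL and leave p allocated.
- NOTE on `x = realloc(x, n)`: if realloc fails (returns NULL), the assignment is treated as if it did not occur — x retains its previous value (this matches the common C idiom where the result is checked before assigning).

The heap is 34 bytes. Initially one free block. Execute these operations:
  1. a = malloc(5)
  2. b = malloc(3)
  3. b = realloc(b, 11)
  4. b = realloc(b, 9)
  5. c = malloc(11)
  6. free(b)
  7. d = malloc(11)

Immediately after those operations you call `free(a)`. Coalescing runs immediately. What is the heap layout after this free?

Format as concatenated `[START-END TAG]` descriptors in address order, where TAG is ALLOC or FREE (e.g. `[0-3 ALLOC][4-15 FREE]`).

Op 1: a = malloc(5) -> a = 0; heap: [0-4 ALLOC][5-33 FREE]
Op 2: b = malloc(3) -> b = 5; heap: [0-4 ALLOC][5-7 ALLOC][8-33 FREE]
Op 3: b = realloc(b, 11) -> b = 5; heap: [0-4 ALLOC][5-15 ALLOC][16-33 FREE]
Op 4: b = realloc(b, 9) -> b = 5; heap: [0-4 ALLOC][5-13 ALLOC][14-33 FREE]
Op 5: c = malloc(11) -> c = 14; heap: [0-4 ALLOC][5-13 ALLOC][14-24 ALLOC][25-33 FREE]
Op 6: free(b) -> (freed b); heap: [0-4 ALLOC][5-13 FREE][14-24 ALLOC][25-33 FREE]
Op 7: d = malloc(11) -> d = NULL; heap: [0-4 ALLOC][5-13 FREE][14-24 ALLOC][25-33 FREE]
free(a): a = 0 -> block [0-4 ALLOC]; mark free, coalesce with adjacent free neighbors -> [0-13 FREE][14-24 ALLOC][25-33 FREE]

Answer: [0-13 FREE][14-24 ALLOC][25-33 FREE]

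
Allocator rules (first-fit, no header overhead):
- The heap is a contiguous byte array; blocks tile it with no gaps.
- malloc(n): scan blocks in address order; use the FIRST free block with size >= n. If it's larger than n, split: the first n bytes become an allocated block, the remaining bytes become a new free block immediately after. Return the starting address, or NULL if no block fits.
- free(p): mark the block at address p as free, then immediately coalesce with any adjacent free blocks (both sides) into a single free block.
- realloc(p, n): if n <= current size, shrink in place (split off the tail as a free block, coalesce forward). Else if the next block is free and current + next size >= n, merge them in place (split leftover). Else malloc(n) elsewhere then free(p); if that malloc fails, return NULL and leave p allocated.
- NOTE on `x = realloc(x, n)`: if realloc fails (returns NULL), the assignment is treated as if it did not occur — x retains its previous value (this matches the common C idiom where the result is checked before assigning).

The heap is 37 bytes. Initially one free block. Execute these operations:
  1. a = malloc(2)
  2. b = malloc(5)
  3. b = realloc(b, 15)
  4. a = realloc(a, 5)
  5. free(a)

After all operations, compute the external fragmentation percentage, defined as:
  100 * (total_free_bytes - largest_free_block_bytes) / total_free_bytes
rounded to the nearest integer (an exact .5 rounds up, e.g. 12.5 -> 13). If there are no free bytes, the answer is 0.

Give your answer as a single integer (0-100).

Op 1: a = malloc(2) -> a = 0; heap: [0-1 ALLOC][2-36 FREE]
Op 2: b = malloc(5) -> b = 2; heap: [0-1 ALLOC][2-6 ALLOC][7-36 FREE]
Op 3: b = realloc(b, 15) -> b = 2; heap: [0-1 ALLOC][2-16 ALLOC][17-36 FREE]
Op 4: a = realloc(a, 5) -> a = 17; heap: [0-1 FREE][2-16 ALLOC][17-21 ALLOC][22-36 FREE]
Op 5: free(a) -> (freed a); heap: [0-1 FREE][2-16 ALLOC][17-36 FREE]
Free blocks: [2 20] total_free=22 largest=20 -> 100*(22-20)/22 = 200/22 ≈ 9.091 -> rounds to 9

Answer: 9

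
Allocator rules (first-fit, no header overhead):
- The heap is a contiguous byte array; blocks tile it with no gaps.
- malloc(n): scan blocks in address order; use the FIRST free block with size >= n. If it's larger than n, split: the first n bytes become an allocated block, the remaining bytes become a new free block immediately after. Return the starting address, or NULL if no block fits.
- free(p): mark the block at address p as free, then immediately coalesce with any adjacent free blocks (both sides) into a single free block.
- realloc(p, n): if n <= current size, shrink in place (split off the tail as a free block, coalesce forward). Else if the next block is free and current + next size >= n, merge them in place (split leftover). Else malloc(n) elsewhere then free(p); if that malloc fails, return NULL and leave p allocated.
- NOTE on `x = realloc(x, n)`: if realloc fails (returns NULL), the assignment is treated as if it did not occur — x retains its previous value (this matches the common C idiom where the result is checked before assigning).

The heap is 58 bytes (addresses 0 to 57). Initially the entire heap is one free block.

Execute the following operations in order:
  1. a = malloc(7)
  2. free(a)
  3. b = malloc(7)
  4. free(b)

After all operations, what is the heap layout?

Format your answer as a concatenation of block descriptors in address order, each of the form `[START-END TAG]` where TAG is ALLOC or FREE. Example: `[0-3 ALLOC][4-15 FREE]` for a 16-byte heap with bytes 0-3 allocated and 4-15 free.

Op 1: a = malloc(7) -> a = 0; heap: [0-6 ALLOC][7-57 FREE]
Op 2: free(a) -> (freed a); heap: [0-57 FREE]
Op 3: b = malloc(7) -> b = 0; heap: [0-6 ALLOC][7-57 FREE]
Op 4: free(b) -> (freed b); heap: [0-57 FREE]

Answer: [0-57 FREE]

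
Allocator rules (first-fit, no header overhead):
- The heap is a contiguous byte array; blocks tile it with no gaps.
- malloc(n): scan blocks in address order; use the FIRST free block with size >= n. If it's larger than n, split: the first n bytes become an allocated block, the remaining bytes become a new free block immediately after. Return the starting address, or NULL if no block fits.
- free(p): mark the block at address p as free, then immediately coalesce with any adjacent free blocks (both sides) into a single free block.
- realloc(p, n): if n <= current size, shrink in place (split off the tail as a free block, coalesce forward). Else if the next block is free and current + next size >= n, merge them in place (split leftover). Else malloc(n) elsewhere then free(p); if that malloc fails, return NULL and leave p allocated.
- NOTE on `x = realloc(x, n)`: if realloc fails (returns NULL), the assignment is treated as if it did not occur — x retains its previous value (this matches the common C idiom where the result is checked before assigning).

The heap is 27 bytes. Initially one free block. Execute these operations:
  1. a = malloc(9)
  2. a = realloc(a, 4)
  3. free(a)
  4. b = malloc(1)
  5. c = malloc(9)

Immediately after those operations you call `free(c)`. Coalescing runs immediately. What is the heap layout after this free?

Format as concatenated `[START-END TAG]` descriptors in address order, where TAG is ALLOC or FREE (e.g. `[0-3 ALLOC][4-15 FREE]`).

Answer: [0-0 ALLOC][1-26 FREE]

Derivation:
Op 1: a = malloc(9) -> a = 0; heap: [0-8 ALLOC][9-26 FREE]
Op 2: a = realloc(a, 4) -> a = 0; heap: [0-3 ALLOC][4-26 FREE]
Op 3: free(a) -> (freed a); heap: [0-26 FREE]
Op 4: b = malloc(1) -> b = 0; heap: [0-0 ALLOC][1-26 FREE]
Op 5: c = malloc(9) -> c = 1; heap: [0-0 ALLOC][1-9 ALLOC][10-26 FREE]
free(c): c = 1 -> block [1-9 ALLOC]; mark free, coalesce with adjacent free neighbors -> [0-0 ALLOC][1-26 FREE]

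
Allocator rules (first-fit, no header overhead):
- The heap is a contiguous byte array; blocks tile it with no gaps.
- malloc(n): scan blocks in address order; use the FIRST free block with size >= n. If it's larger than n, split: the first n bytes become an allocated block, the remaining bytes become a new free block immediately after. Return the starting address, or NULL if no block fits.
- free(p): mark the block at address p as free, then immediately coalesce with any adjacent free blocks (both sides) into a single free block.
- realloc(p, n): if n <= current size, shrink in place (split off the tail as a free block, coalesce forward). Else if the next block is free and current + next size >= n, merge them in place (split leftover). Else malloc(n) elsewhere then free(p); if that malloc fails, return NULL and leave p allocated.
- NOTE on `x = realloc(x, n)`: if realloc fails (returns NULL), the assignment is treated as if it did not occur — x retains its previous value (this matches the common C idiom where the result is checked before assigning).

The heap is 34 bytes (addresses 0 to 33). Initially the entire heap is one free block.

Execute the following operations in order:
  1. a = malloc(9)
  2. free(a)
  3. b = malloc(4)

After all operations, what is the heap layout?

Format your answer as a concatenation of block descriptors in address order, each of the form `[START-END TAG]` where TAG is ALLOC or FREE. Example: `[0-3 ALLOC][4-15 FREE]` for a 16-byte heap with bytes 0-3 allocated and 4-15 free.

Answer: [0-3 ALLOC][4-33 FREE]

Derivation:
Op 1: a = malloc(9) -> a = 0; heap: [0-8 ALLOC][9-33 FREE]
Op 2: free(a) -> (freed a); heap: [0-33 FREE]
Op 3: b = malloc(4) -> b = 0; heap: [0-3 ALLOC][4-33 FREE]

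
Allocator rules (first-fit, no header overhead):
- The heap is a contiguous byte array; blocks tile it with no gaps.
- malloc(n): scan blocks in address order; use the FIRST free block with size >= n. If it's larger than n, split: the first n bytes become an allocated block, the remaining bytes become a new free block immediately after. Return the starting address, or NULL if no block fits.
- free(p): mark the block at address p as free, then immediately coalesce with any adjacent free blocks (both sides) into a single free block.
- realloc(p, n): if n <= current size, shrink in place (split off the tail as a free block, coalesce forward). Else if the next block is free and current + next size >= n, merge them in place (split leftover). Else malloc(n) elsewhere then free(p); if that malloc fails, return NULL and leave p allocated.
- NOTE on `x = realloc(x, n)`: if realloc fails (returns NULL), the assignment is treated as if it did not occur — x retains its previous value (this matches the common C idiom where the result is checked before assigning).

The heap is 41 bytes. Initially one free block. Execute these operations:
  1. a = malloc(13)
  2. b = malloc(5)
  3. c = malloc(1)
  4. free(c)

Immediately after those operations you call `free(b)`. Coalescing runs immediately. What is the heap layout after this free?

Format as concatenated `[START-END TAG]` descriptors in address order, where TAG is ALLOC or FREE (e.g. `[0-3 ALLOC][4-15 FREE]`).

Answer: [0-12 ALLOC][13-40 FREE]

Derivation:
Op 1: a = malloc(13) -> a = 0; heap: [0-12 ALLOC][13-40 FREE]
Op 2: b = malloc(5) -> b = 13; heap: [0-12 ALLOC][13-17 ALLOC][18-40 FREE]
Op 3: c = malloc(1) -> c = 18; heap: [0-12 ALLOC][13-17 ALLOC][18-18 ALLOC][19-40 FREE]
Op 4: free(c) -> (freed c); heap: [0-12 ALLOC][13-17 ALLOC][18-40 FREE]
free(b): b = 13 -> block [13-17 ALLOC]; mark free, coalesce with adjacent free neighbors -> [0-12 ALLOC][13-40 FREE]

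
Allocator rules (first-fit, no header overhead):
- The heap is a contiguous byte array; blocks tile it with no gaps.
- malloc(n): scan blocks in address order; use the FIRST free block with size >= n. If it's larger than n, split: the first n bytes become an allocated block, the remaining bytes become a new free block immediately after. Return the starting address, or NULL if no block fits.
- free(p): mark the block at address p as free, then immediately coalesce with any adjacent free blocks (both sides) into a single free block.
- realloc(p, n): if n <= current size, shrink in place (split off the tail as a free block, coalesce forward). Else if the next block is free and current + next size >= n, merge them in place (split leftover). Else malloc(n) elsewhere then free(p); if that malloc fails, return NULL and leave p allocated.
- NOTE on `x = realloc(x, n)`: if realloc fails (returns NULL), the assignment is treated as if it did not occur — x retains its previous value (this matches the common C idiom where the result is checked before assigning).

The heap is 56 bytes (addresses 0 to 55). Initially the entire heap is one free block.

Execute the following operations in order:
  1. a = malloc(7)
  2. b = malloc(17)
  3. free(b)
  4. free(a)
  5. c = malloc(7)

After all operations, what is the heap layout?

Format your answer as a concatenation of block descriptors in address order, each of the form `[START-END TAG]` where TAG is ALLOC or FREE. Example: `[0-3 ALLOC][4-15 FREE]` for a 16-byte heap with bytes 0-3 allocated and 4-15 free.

Op 1: a = malloc(7) -> a = 0; heap: [0-6 ALLOC][7-55 FREE]
Op 2: b = malloc(17) -> b = 7; heap: [0-6 ALLOC][7-23 ALLOC][24-55 FREE]
Op 3: free(b) -> (freed b); heap: [0-6 ALLOC][7-55 FREE]
Op 4: free(a) -> (freed a); heap: [0-55 FREE]
Op 5: c = malloc(7) -> c = 0; heap: [0-6 ALLOC][7-55 FREE]

Answer: [0-6 ALLOC][7-55 FREE]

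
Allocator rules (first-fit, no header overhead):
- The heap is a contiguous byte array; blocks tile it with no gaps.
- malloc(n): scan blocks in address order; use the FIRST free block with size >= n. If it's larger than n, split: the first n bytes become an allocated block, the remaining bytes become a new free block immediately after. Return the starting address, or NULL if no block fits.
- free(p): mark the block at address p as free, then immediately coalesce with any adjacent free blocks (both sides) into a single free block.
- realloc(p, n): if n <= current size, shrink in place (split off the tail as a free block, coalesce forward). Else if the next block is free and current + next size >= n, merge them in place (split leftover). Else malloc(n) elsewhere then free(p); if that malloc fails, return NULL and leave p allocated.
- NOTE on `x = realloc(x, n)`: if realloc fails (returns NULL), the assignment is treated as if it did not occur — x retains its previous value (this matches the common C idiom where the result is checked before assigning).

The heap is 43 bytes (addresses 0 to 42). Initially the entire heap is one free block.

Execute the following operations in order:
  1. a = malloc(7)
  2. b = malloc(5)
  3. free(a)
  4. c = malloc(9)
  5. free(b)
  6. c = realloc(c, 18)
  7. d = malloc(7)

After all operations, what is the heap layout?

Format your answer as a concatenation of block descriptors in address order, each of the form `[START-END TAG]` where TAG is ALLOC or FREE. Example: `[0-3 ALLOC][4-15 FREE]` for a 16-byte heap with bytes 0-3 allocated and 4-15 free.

Op 1: a = malloc(7) -> a = 0; heap: [0-6 ALLOC][7-42 FREE]
Op 2: b = malloc(5) -> b = 7; heap: [0-6 ALLOC][7-11 ALLOC][12-42 FREE]
Op 3: free(a) -> (freed a); heap: [0-6 FREE][7-11 ALLOC][12-42 FREE]
Op 4: c = malloc(9) -> c = 12; heap: [0-6 FREE][7-11 ALLOC][12-20 ALLOC][21-42 FREE]
Op 5: free(b) -> (freed b); heap: [0-11 FREE][12-20 ALLOC][21-42 FREE]
Op 6: c = realloc(c, 18) -> c = 12; heap: [0-11 FREE][12-29 ALLOC][30-42 FREE]
Op 7: d = malloc(7) -> d = 0; heap: [0-6 ALLOC][7-11 FREE][12-29 ALLOC][30-42 FREE]

Answer: [0-6 ALLOC][7-11 FREE][12-29 ALLOC][30-42 FREE]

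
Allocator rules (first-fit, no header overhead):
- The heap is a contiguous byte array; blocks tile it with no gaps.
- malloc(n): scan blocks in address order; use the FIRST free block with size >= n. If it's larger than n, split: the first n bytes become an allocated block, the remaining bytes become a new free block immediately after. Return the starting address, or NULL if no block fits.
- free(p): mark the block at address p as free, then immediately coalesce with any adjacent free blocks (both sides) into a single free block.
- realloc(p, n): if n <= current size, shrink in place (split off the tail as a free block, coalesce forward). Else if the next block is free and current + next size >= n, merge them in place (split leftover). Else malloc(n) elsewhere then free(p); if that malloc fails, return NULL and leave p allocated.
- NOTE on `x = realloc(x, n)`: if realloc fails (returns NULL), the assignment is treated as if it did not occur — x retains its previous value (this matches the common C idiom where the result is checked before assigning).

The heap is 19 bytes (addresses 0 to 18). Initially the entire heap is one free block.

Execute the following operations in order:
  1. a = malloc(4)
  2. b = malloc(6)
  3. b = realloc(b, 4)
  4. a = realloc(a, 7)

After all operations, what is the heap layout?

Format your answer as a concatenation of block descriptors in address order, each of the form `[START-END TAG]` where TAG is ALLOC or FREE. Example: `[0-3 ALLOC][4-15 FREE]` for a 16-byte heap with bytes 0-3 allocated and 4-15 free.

Op 1: a = malloc(4) -> a = 0; heap: [0-3 ALLOC][4-18 FREE]
Op 2: b = malloc(6) -> b = 4; heap: [0-3 ALLOC][4-9 ALLOC][10-18 FREE]
Op 3: b = realloc(b, 4) -> b = 4; heap: [0-3 ALLOC][4-7 ALLOC][8-18 FREE]
Op 4: a = realloc(a, 7) -> a = 8; heap: [0-3 FREE][4-7 ALLOC][8-14 ALLOC][15-18 FREE]

Answer: [0-3 FREE][4-7 ALLOC][8-14 ALLOC][15-18 FREE]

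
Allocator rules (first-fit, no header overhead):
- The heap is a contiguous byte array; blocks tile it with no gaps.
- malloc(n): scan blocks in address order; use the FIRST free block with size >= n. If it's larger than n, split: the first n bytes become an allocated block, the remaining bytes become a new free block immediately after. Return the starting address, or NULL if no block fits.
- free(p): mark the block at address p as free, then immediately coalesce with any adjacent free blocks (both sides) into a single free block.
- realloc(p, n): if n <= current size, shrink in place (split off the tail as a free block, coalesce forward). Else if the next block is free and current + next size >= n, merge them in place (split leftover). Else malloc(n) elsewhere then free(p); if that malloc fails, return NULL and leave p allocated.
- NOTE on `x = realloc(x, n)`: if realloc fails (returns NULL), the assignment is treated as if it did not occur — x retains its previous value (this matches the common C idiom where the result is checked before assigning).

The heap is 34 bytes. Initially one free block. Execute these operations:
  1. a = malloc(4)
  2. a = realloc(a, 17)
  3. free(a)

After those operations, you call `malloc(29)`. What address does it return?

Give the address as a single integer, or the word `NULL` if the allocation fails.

Answer: 0

Derivation:
Op 1: a = malloc(4) -> a = 0; heap: [0-3 ALLOC][4-33 FREE]
Op 2: a = realloc(a, 17) -> a = 0; heap: [0-16 ALLOC][17-33 FREE]
Op 3: free(a) -> (freed a); heap: [0-33 FREE]
malloc(29): first-fit scan over [0-33 FREE] -> 0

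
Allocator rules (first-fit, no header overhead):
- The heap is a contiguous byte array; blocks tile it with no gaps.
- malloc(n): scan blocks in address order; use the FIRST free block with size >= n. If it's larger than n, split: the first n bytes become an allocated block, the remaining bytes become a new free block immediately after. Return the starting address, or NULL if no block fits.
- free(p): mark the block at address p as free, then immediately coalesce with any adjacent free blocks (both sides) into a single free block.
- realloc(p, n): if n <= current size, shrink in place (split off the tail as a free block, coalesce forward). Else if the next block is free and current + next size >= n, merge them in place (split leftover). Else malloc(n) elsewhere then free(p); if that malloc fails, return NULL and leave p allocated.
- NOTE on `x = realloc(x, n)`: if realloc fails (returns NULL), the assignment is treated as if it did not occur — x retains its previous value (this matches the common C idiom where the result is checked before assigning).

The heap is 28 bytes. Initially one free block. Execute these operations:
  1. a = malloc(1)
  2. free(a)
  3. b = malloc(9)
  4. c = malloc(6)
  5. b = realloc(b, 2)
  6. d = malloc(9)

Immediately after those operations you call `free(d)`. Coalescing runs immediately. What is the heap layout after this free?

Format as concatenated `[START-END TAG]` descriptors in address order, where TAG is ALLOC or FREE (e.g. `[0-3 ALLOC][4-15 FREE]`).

Op 1: a = malloc(1) -> a = 0; heap: [0-0 ALLOC][1-27 FREE]
Op 2: free(a) -> (freed a); heap: [0-27 FREE]
Op 3: b = malloc(9) -> b = 0; heap: [0-8 ALLOC][9-27 FREE]
Op 4: c = malloc(6) -> c = 9; heap: [0-8 ALLOC][9-14 ALLOC][15-27 FREE]
Op 5: b = realloc(b, 2) -> b = 0; heap: [0-1 ALLOC][2-8 FREE][9-14 ALLOC][15-27 FREE]
Op 6: d = malloc(9) -> d = 15; heap: [0-1 ALLOC][2-8 FREE][9-14 ALLOC][15-23 ALLOC][24-27 FREE]
free(d): d = 15 -> block [15-23 ALLOC]; mark free, coalesce with adjacent free neighbors -> [0-1 ALLOC][2-8 FREE][9-14 ALLOC][15-27 FREE]

Answer: [0-1 ALLOC][2-8 FREE][9-14 ALLOC][15-27 FREE]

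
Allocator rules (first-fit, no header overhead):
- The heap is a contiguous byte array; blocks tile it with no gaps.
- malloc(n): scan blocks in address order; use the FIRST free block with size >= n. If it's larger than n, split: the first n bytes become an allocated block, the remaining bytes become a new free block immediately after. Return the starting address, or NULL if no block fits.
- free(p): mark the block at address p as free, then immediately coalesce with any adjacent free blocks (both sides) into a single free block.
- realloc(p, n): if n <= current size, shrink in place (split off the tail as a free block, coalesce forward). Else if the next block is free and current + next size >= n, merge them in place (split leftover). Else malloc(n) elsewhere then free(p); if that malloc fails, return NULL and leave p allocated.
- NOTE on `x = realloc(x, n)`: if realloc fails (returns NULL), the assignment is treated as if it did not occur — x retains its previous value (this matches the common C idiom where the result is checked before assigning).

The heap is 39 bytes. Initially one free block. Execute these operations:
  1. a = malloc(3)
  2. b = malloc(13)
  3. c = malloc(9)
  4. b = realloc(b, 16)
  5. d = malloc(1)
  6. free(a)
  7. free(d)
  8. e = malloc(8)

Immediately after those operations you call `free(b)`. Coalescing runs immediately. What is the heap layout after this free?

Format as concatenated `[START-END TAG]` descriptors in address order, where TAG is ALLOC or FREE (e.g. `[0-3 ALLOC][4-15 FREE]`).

Answer: [0-15 FREE][16-24 ALLOC][25-32 ALLOC][33-38 FREE]

Derivation:
Op 1: a = malloc(3) -> a = 0; heap: [0-2 ALLOC][3-38 FREE]
Op 2: b = malloc(13) -> b = 3; heap: [0-2 ALLOC][3-15 ALLOC][16-38 FREE]
Op 3: c = malloc(9) -> c = 16; heap: [0-2 ALLOC][3-15 ALLOC][16-24 ALLOC][25-38 FREE]
Op 4: b = realloc(b, 16) -> NULL (b unchanged); heap: [0-2 ALLOC][3-15 ALLOC][16-24 ALLOC][25-38 FREE]
Op 5: d = malloc(1) -> d = 25; heap: [0-2 ALLOC][3-15 ALLOC][16-24 ALLOC][25-25 ALLOC][26-38 FREE]
Op 6: free(a) -> (freed a); heap: [0-2 FREE][3-15 ALLOC][16-24 ALLOC][25-25 ALLOC][26-38 FREE]
Op 7: free(d) -> (freed d); heap: [0-2 FREE][3-15 ALLOC][16-24 ALLOC][25-38 FREE]
Op 8: e = malloc(8) -> e = 25; heap: [0-2 FREE][3-15 ALLOC][16-24 ALLOC][25-32 ALLOC][33-38 FREE]
free(b): b = 3 -> block [3-15 ALLOC]; mark free, coalesce with adjacent free neighbors -> [0-15 FREE][16-24 ALLOC][25-32 ALLOC][33-38 FREE]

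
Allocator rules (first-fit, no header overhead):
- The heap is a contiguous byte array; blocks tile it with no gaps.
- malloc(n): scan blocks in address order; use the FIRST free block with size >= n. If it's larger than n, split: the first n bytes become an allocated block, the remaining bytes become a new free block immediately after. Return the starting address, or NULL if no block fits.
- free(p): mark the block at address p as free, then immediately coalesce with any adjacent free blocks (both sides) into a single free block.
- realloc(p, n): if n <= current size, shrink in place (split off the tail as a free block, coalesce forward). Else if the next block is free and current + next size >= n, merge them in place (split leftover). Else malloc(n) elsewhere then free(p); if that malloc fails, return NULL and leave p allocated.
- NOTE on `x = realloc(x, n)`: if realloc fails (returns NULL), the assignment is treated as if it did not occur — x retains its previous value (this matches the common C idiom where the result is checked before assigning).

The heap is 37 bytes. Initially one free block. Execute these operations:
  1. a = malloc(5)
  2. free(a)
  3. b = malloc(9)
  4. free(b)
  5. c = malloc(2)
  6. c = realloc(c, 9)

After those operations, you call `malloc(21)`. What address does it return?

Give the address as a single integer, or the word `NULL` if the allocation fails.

Answer: 9

Derivation:
Op 1: a = malloc(5) -> a = 0; heap: [0-4 ALLOC][5-36 FREE]
Op 2: free(a) -> (freed a); heap: [0-36 FREE]
Op 3: b = malloc(9) -> b = 0; heap: [0-8 ALLOC][9-36 FREE]
Op 4: free(b) -> (freed b); heap: [0-36 FREE]
Op 5: c = malloc(2) -> c = 0; heap: [0-1 ALLOC][2-36 FREE]
Op 6: c = realloc(c, 9) -> c = 0; heap: [0-8 ALLOC][9-36 FREE]
malloc(21): first-fit scan over [0-8 ALLOC][9-36 FREE] -> 9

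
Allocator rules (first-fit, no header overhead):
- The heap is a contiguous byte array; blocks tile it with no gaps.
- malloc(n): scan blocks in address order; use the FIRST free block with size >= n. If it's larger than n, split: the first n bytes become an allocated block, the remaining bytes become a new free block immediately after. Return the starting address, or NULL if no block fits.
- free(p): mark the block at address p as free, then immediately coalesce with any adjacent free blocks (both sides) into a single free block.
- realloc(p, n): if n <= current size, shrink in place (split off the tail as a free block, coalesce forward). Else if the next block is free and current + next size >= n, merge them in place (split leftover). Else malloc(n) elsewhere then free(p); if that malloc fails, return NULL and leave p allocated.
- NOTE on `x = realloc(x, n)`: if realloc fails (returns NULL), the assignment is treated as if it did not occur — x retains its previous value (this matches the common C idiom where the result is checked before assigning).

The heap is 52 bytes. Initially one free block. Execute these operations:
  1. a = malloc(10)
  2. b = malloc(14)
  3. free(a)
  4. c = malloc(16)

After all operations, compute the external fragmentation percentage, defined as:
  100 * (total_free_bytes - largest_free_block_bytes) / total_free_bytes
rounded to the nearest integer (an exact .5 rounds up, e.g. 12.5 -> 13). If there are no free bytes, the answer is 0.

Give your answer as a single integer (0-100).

Op 1: a = malloc(10) -> a = 0; heap: [0-9 ALLOC][10-51 FREE]
Op 2: b = malloc(14) -> b = 10; heap: [0-9 ALLOC][10-23 ALLOC][24-51 FREE]
Op 3: free(a) -> (freed a); heap: [0-9 FREE][10-23 ALLOC][24-51 FREE]
Op 4: c = malloc(16) -> c = 24; heap: [0-9 FREE][10-23 ALLOC][24-39 ALLOC][40-51 FREE]
Free blocks: [10 12] total_free=22 largest=12 -> 100*(22-12)/22 = 1000/22 ≈ 45.455 -> rounds to 45

Answer: 45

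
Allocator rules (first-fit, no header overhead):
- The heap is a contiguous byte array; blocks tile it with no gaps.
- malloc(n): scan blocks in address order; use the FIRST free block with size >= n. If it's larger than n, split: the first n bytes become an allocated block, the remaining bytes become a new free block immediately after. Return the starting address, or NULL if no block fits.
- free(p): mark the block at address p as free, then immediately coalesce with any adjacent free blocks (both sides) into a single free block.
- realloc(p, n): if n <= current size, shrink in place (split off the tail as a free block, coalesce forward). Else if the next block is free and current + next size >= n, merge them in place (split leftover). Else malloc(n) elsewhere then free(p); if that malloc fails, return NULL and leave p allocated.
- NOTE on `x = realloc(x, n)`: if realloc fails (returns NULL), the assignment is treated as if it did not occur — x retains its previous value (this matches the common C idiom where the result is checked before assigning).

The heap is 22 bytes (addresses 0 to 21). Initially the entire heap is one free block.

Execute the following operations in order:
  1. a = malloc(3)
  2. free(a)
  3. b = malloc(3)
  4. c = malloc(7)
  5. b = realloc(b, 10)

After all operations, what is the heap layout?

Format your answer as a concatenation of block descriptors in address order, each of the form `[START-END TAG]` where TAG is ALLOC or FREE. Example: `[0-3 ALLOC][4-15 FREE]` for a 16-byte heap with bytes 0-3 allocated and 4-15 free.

Op 1: a = malloc(3) -> a = 0; heap: [0-2 ALLOC][3-21 FREE]
Op 2: free(a) -> (freed a); heap: [0-21 FREE]
Op 3: b = malloc(3) -> b = 0; heap: [0-2 ALLOC][3-21 FREE]
Op 4: c = malloc(7) -> c = 3; heap: [0-2 ALLOC][3-9 ALLOC][10-21 FREE]
Op 5: b = realloc(b, 10) -> b = 10; heap: [0-2 FREE][3-9 ALLOC][10-19 ALLOC][20-21 FREE]

Answer: [0-2 FREE][3-9 ALLOC][10-19 ALLOC][20-21 FREE]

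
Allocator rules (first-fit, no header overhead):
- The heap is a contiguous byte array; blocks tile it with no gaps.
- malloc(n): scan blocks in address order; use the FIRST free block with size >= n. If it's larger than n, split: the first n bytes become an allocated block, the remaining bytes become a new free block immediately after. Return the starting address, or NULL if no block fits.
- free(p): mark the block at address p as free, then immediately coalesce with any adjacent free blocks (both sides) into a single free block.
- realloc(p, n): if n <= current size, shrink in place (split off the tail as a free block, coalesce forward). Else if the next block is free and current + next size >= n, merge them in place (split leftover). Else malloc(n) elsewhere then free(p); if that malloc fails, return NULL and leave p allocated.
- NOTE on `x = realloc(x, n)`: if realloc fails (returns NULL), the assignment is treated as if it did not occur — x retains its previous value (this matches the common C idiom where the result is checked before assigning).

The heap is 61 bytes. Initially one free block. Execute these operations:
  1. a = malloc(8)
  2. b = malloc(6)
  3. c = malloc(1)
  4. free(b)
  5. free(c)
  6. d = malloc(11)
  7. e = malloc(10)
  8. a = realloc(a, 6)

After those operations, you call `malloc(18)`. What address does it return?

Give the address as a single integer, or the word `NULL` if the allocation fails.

Answer: 29

Derivation:
Op 1: a = malloc(8) -> a = 0; heap: [0-7 ALLOC][8-60 FREE]
Op 2: b = malloc(6) -> b = 8; heap: [0-7 ALLOC][8-13 ALLOC][14-60 FREE]
Op 3: c = malloc(1) -> c = 14; heap: [0-7 ALLOC][8-13 ALLOC][14-14 ALLOC][15-60 FREE]
Op 4: free(b) -> (freed b); heap: [0-7 ALLOC][8-13 FREE][14-14 ALLOC][15-60 FREE]
Op 5: free(c) -> (freed c); heap: [0-7 ALLOC][8-60 FREE]
Op 6: d = malloc(11) -> d = 8; heap: [0-7 ALLOC][8-18 ALLOC][19-60 FREE]
Op 7: e = malloc(10) -> e = 19; heap: [0-7 ALLOC][8-18 ALLOC][19-28 ALLOC][29-60 FREE]
Op 8: a = realloc(a, 6) -> a = 0; heap: [0-5 ALLOC][6-7 FREE][8-18 ALLOC][19-28 ALLOC][29-60 FREE]
malloc(18): first-fit scan over [0-5 ALLOC][6-7 FREE][8-18 ALLOC][19-28 ALLOC][29-60 FREE] -> 29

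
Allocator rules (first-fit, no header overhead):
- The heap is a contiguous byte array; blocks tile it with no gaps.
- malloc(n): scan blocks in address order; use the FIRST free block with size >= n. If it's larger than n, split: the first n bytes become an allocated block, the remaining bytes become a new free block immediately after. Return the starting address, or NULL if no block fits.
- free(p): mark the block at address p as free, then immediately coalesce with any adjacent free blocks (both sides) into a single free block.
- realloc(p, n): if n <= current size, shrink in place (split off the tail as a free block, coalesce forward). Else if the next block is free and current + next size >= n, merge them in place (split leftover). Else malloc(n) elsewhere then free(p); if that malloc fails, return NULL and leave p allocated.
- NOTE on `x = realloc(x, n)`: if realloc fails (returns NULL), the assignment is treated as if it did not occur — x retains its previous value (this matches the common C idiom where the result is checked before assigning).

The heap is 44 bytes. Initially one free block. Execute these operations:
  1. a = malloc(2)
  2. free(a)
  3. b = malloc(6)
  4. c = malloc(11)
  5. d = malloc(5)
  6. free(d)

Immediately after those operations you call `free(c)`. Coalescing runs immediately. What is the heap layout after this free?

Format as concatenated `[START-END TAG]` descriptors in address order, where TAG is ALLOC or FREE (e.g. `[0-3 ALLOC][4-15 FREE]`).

Answer: [0-5 ALLOC][6-43 FREE]

Derivation:
Op 1: a = malloc(2) -> a = 0; heap: [0-1 ALLOC][2-43 FREE]
Op 2: free(a) -> (freed a); heap: [0-43 FREE]
Op 3: b = malloc(6) -> b = 0; heap: [0-5 ALLOC][6-43 FREE]
Op 4: c = malloc(11) -> c = 6; heap: [0-5 ALLOC][6-16 ALLOC][17-43 FREE]
Op 5: d = malloc(5) -> d = 17; heap: [0-5 ALLOC][6-16 ALLOC][17-21 ALLOC][22-43 FREE]
Op 6: free(d) -> (freed d); heap: [0-5 ALLOC][6-16 ALLOC][17-43 FREE]
free(c): c = 6 -> block [6-16 ALLOC]; mark free, coalesce with adjacent free neighbors -> [0-5 ALLOC][6-43 FREE]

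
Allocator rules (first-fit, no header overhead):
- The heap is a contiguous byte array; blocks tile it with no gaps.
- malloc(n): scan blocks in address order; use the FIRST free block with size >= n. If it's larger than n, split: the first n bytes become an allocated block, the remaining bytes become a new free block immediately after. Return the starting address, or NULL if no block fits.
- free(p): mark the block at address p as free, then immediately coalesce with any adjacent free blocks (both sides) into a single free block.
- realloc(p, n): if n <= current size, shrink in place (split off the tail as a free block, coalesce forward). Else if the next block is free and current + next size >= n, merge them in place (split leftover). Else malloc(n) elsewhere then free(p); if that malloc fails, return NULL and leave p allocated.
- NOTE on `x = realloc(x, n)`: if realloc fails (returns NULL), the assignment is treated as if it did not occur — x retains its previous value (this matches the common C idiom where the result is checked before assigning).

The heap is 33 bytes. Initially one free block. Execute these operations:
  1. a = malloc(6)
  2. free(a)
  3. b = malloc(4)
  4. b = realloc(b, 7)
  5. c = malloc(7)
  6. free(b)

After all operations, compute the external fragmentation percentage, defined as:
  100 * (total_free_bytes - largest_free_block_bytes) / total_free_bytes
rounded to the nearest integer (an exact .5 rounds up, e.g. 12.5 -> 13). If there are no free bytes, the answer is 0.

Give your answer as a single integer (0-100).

Answer: 27

Derivation:
Op 1: a = malloc(6) -> a = 0; heap: [0-5 ALLOC][6-32 FREE]
Op 2: free(a) -> (freed a); heap: [0-32 FREE]
Op 3: b = malloc(4) -> b = 0; heap: [0-3 ALLOC][4-32 FREE]
Op 4: b = realloc(b, 7) -> b = 0; heap: [0-6 ALLOC][7-32 FREE]
Op 5: c = malloc(7) -> c = 7; heap: [0-6 ALLOC][7-13 ALLOC][14-32 FREE]
Op 6: free(b) -> (freed b); heap: [0-6 FREE][7-13 ALLOC][14-32 FREE]
Free blocks: [7 19] total_free=26 largest=19 -> 100*(26-19)/26 = 700/26 ≈ 26.923 -> rounds to 27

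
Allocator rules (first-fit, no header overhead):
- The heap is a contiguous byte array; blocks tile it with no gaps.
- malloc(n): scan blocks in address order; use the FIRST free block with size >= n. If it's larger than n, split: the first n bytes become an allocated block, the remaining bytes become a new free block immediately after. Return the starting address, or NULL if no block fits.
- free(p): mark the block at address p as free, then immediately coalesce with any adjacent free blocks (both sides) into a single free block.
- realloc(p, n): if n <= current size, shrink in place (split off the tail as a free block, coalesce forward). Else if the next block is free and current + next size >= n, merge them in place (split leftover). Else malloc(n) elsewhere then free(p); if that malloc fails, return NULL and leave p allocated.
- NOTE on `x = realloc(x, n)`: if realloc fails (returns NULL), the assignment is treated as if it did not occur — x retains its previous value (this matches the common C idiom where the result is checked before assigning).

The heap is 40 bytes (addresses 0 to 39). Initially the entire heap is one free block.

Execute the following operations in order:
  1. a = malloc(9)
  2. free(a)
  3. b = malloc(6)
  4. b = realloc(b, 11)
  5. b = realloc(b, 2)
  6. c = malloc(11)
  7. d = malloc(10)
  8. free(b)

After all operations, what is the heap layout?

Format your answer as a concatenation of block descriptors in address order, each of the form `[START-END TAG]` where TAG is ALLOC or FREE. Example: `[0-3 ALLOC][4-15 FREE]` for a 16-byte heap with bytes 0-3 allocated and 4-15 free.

Answer: [0-1 FREE][2-12 ALLOC][13-22 ALLOC][23-39 FREE]

Derivation:
Op 1: a = malloc(9) -> a = 0; heap: [0-8 ALLOC][9-39 FREE]
Op 2: free(a) -> (freed a); heap: [0-39 FREE]
Op 3: b = malloc(6) -> b = 0; heap: [0-5 ALLOC][6-39 FREE]
Op 4: b = realloc(b, 11) -> b = 0; heap: [0-10 ALLOC][11-39 FREE]
Op 5: b = realloc(b, 2) -> b = 0; heap: [0-1 ALLOC][2-39 FREE]
Op 6: c = malloc(11) -> c = 2; heap: [0-1 ALLOC][2-12 ALLOC][13-39 FREE]
Op 7: d = malloc(10) -> d = 13; heap: [0-1 ALLOC][2-12 ALLOC][13-22 ALLOC][23-39 FREE]
Op 8: free(b) -> (freed b); heap: [0-1 FREE][2-12 ALLOC][13-22 ALLOC][23-39 FREE]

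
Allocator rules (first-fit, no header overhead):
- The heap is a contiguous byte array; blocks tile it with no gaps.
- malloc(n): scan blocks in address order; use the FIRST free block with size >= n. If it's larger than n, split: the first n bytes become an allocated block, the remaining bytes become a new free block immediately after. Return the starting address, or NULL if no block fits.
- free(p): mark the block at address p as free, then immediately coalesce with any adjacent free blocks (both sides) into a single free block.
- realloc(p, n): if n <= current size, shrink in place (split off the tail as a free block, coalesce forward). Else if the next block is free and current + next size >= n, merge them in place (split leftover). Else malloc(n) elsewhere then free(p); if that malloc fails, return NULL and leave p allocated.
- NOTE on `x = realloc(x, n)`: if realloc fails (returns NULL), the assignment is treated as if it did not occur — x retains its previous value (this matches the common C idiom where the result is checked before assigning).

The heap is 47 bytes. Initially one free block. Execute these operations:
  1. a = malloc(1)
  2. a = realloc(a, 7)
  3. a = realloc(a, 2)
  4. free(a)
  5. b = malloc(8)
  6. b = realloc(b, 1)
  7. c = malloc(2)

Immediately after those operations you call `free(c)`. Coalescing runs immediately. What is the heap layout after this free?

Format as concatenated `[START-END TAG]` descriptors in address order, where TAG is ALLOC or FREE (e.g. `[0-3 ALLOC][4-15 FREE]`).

Op 1: a = malloc(1) -> a = 0; heap: [0-0 ALLOC][1-46 FREE]
Op 2: a = realloc(a, 7) -> a = 0; heap: [0-6 ALLOC][7-46 FREE]
Op 3: a = realloc(a, 2) -> a = 0; heap: [0-1 ALLOC][2-46 FREE]
Op 4: free(a) -> (freed a); heap: [0-46 FREE]
Op 5: b = malloc(8) -> b = 0; heap: [0-7 ALLOC][8-46 FREE]
Op 6: b = realloc(b, 1) -> b = 0; heap: [0-0 ALLOC][1-46 FREE]
Op 7: c = malloc(2) -> c = 1; heap: [0-0 ALLOC][1-2 ALLOC][3-46 FREE]
free(c): c = 1 -> block [1-2 ALLOC]; mark free, coalesce with adjacent free neighbors -> [0-0 ALLOC][1-46 FREE]

Answer: [0-0 ALLOC][1-46 FREE]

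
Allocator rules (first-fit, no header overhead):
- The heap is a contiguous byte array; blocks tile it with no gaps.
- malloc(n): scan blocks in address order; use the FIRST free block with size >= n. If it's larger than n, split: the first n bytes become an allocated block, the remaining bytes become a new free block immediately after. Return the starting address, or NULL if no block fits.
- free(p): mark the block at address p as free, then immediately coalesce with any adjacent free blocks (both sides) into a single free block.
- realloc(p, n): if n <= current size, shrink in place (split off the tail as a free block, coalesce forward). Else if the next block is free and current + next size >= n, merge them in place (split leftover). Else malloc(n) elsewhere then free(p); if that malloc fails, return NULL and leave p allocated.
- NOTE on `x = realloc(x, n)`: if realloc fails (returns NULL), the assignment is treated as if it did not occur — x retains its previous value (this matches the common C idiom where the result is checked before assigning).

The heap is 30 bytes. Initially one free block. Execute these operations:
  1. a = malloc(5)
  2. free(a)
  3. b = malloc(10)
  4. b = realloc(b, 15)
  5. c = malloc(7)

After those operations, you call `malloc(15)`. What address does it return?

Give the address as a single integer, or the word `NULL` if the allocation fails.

Answer: NULL

Derivation:
Op 1: a = malloc(5) -> a = 0; heap: [0-4 ALLOC][5-29 FREE]
Op 2: free(a) -> (freed a); heap: [0-29 FREE]
Op 3: b = malloc(10) -> b = 0; heap: [0-9 ALLOC][10-29 FREE]
Op 4: b = realloc(b, 15) -> b = 0; heap: [0-14 ALLOC][15-29 FREE]
Op 5: c = malloc(7) -> c = 15; heap: [0-14 ALLOC][15-21 ALLOC][22-29 FREE]
malloc(15): first-fit scan over [0-14 ALLOC][15-21 ALLOC][22-29 FREE] -> NULL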